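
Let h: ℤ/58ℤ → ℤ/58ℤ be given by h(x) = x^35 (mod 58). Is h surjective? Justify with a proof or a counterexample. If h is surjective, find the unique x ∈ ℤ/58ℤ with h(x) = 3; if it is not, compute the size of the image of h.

10

h(4): Repeated squaring mod 58: 4^1 ≡ 4, 4^2 ≡ 4² = 16, 4^4 ≡ 16² = 256 ≡ 24, 4^8 ≡ 24² = 576 ≡ 54, 4^16 ≡ 54² = 2916 ≡ 16, 4^32 ≡ 16² = 256 ≡ 24. Since 35 = 32 + 2 + 1, 4^35 ≡ 24·16·4: 24·16 = 384 ≡ 36, then 36·4 = 144 ≡ 28. So 4^35 ≡ 28 (mod 58).
h(6): Repeated squaring mod 58: 6^1 ≡ 6, 6^2 ≡ 6² = 36, 6^4 ≡ 36² = 1296 ≡ 20, 6^8 ≡ 20² = 400 ≡ 52, 6^16 ≡ 52² = 2704 ≡ 36, 6^32 ≡ 36² = 1296 ≡ 20. Since 35 = 32 + 2 + 1, 6^35 ≡ 20·36·6: 20·36 = 720 ≡ 24, then 24·6 = 144 ≡ 28. So 6^35 ≡ 28 (mod 58).
So h(4) = h(6) = 28 while 4 ≠ 6, so h is not injective.
A non-injective map from the 58-element set ℤ/58ℤ to itself takes at most 57 distinct values, so it cannot be surjective. Hence h is not surjective.
Since h is not surjective, we determine |image(h)|. Computing x^35 mod 58 for each x (by repeated squaring, reducing mod 58 at every step), the values h(0), h(1), …, h(57) are: 0, 1, 12, 41, 28, 57, 28, 1, 46, 57, 46, 41, 46, 57, 12, 17, 30, 41, 46, 41, 30, 41, 28, 1, 30, 1, 46, 17, 28, 29, 30, 41, 12, 57, 28, 57, 30, 17, 28, 17, 12, 17, 28, 41, 46, 1, 12, 17, 12, 1, 12, 57, 30, 1, 30, 17, 46, 57.
The distinct values are {0, 1, 12, 17, 28, 29, 30, 41, 46, 57}; there are 10 of them.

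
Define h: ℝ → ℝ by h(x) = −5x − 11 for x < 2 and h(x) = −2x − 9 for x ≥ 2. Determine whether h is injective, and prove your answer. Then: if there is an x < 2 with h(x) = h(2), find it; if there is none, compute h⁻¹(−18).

2/5

Both pieces are strictly decreasing (slopes −5 and −2), so each is injective on its own interval.
The left piece maps (−∞, 2) onto (−21, ∞); the right piece maps [2, ∞) onto (−∞, −13].
These images overlap. In particular h(2) = −13 (right piece), and solving −5x − 11 = −13 on the left piece gives x = 2/5 < 2.
So h(2/5) = h(2) with 2/5 ≠ 2, and h is not injective. This x = 2/5 is the requested value below 2.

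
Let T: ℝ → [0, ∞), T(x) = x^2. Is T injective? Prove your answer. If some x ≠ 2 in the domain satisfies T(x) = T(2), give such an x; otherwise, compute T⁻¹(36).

-2

T(2) = 4 = (−2)^2 = T(−2) (since 2 is even), with 2 ≠ −2. So T is not injective.
For the follow-up, such an x exists: taking x = −2 ∈ ℝ gives T(−2) = 4 = T(2) with −2 ≠ 2.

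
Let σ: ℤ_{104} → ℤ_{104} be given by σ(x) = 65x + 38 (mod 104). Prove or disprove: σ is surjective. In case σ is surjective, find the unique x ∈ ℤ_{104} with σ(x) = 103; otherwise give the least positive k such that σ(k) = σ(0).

8

Since gcd(65, 104) = 13, we have 65x ≡ 0 (mod 13) for all x, so σ(x) ≡ 12 (mod 13).
But 0 ≢ 12 (mod 13), so 0 ∈ ℤ_{104} has no preimage. Thus σ is not surjective.
Since σ is not surjective, we find the least positive k with σ(k) = σ(0): this means 65k ≡ 0 (mod 104), i.e. 104 ∣ 65k. Since gcd(65, 104) = 13, dividing through by 13 this holds exactly when 8 ∣ 5k, and as gcd(5, 8) = 1, exactly when 8 ∣ k.
The smallest positive such k is 8.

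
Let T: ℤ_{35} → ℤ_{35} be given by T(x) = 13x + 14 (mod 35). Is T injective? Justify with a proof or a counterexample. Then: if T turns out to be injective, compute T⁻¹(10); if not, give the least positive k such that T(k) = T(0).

Recall that injectivity means: for all u, v in the domain, T(u) = T(v) implies u = v.
Suppose T(u) = T(v) in ℤ_{35}. Then 13u + 14 ≡ 13v + 14 (mod 35), hence 13(u − v) ≡ 0 (mod 35).
Since gcd(13, 35) = 1, 13 is invertible modulo 35, therefore u − v ≡ 0 (mod 35), i.e. u = v.
Thus T is injective.
We now compute 13⁻¹ mod 35 explicitly. Euclid's algorithm: 35 = 2·13 + 9, 13 = 1·9 + 4, 9 = 2·4 + 1; back-substituting gives 1 = 27·13 − 10·35, so 13⁻¹ ≡ 27 (mod 35).
Since T is injective, we find T⁻¹(10): we need 13x ≡ 10 − 14 ≡ 31 (mod 35). Using 13⁻¹ = 27: x ≡ 27·31 = 837 = 23·35 + 32, so x = 32.
Check: T(32) = 13·32 + 14 = 430 = 12·35 + 10 ≡ 10 (mod 35).

32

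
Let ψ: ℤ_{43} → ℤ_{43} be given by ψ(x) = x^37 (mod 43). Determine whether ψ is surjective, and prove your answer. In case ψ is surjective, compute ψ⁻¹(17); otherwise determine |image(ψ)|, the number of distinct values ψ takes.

Since 43 is prime, the nonzero elements of ℤ_{43} form a cyclic group of order 42.
As gcd(37, 42) = 1, raising to the 37th power is a bijection on this group: if x_1^37 ≡ x_2^37 then (x_1x_2^{−1})^37 = 1, and the only element of order dividing gcd(37, 42) = 1 is 1, so x_1 = x_2.
With ψ(0) = 0 this makes ψ injective on all of ℤ_{43}, hence bijective (finite equal-size domain and codomain). In particular ψ is surjective.
Since ψ is surjective, we find the preimage of 17. The inverse of x ↦ x^37 on (ℤ_{43})^× is x ↦ x^25, because 37·25 = 925 = 22·42 + 1 ≡ 1 (mod 42) and x^{42} = 1 for x ≠ 0 (Fermat). So ψ⁻¹(17) = 17^25 mod 43.
Repeated squaring mod 43: 17^1 ≡ 17, 17^2 ≡ 17² = 289 ≡ 31, 17^4 ≡ 31² = 961 ≡ 15, 17^8 ≡ 15² = 225 ≡ 10, 17^16 ≡ 10² = 100 ≡ 14. Since 25 = 16 + 8 + 1, 17^25 ≡ 14·10·17: 14·10 = 140 ≡ 11, then 11·17 = 187 ≡ 15. So 17^25 ≡ 15 (mod 43).
Hence ψ⁻¹(17) = 15.

15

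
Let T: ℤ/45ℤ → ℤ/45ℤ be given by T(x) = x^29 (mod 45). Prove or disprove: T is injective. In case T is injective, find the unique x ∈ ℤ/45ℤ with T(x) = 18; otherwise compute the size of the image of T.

T(0) = 0^29 = 0.
T(15): Repeated squaring mod 45: 15^1 ≡ 15, 15^2 ≡ 15² = 225 ≡ 0, 15^4 ≡ 0² = 0, 15^8 ≡ 0² = 0, 15^16 ≡ 0² = 0. Since 29 = 16 + 8 + 4 + 1, 15^29 ≡ 0·0·0·15: 0·0 = 0, then 0·0 = 0, then 0·15 = 0. So 15^29 ≡ 0 (mod 45).
So T(0) = T(15) = 0 while 0 ≠ 15, thus T is not injective.
Since T is not injective, we determine |image(T)|. Computing x^29 mod 45 for each x (by repeated squaring, reducing mod 45 at every step), the values T(0), T(1), …, T(44) are: 0, 1, 32, 18, 34, 20, 36, 22, 8, 9, 10, 41, 27, 43, 29, 0, 31, 17, 18, 19, 5, 36, 7, 38, 9, 40, 26, 27, 28, 14, 0, 16, 2, 18, 4, 35, 36, 37, 23, 9, 25, 11, 27, 13, 44.
The distinct values are {0, 1, 2, 4, 5, 7, 8, 9, 10, 11, 13, 14, 16, 17, 18, 19, 20, 22, 23, 25, 26, 27, 28, 29, 31, 32, 34, 35, 36, 37, 38, 40, 41, 43, 44}; there are 35 of them.

35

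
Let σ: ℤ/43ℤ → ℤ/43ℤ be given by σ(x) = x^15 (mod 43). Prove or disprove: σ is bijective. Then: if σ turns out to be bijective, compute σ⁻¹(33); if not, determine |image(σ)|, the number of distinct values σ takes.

σ(1) = 1^15 = 1.
σ(6): Repeated squaring mod 43: 6^1 ≡ 6, 6^2 ≡ 6² = 36, 6^4 ≡ 36² = 1296 ≡ 6, 6^8 ≡ 6² = 36. Since 15 = 8 + 4 + 2 + 1, 6^15 ≡ 36·6·36·6: 36·6 = 216 ≡ 1, then 1·36 = 36, then 36·6 = 216 ≡ 1. So 6^15 ≡ 1 (mod 43).
So σ(1) = σ(6) = 1 while 1 ≠ 6, therefore σ is not injective, hence not bijective.
Since σ is not bijective, we determine |image(σ)|. Computing x^15 mod 43 for each x (by repeated squaring, reducing mod 43 at every step), the values σ(0), σ(1), …, σ(42) are: 0, 1, 2, 22, 4, 8, 1, 42, 8, 11, 16, 11, 2, 35, 41, 4, 16, 16, 22, 39, 32, 21, 22, 11, 4, 21, 27, 27, 39, 2, 8, 41, 32, 27, 32, 35, 1, 42, 35, 39, 21, 41, 42.
The distinct values are {0, 1, 2, 4, 8, 11, 16, 21, 22, 27, 32, 35, 39, 41, 42}; there are 15 of them.

15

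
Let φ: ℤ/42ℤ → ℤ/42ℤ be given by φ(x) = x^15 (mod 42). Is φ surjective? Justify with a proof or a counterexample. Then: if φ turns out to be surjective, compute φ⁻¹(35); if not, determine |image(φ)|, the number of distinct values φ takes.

18

φ(2): Repeated squaring mod 42: 2^1 ≡ 2, 2^2 ≡ 2² = 4, 2^4 ≡ 4² = 16, 2^8 ≡ 16² = 256 ≡ 4. Since 15 = 8 + 4 + 2 + 1, 2^15 ≡ 4·16·4·2: 4·16 = 64 ≡ 22, then 22·4 = 88 ≡ 4, then 4·2 = 8. So 2^15 ≡ 8 (mod 42).
φ(8): Repeated squaring mod 42: 8^1 ≡ 8, 8^2 ≡ 8² = 64 ≡ 22, 8^4 ≡ 22² = 484 ≡ 22, 8^8 ≡ 22² = 484 ≡ 22. Since 15 = 8 + 4 + 2 + 1, 8^15 ≡ 22·22·22·8: 22·22 = 484 ≡ 22, then 22·22 = 484 ≡ 22, then 22·8 = 176 ≡ 8. So 8^15 ≡ 8 (mod 42).
So φ(2) = φ(8) = 8 while 2 ≠ 8, thus φ is not injective.
A non-injective map from the 42-element set ℤ/42ℤ to itself takes at most 41 distinct values, so it cannot be surjective. Therefore φ is not surjective.
Since φ is not surjective, we determine |image(φ)|. Computing x^15 mod 42 for each x (by repeated squaring, reducing mod 42 at every step), the values φ(0), φ(1), …, φ(41) are: 0, 1, 8, 27, 22, 41, 6, 7, 8, 15, 34, 29, 6, 13, 14, 15, 22, 41, 36, 13, 20, 21, 22, 29, 6, 1, 20, 27, 28, 29, 36, 13, 8, 27, 34, 35, 36, 1, 20, 15, 34, 41.
The distinct values are {0, 1, 6, 7, 8, 13, 14, 15, 20, 21, 22, 27, 28, 29, 34, 35, 36, 41}; there are 18 of them.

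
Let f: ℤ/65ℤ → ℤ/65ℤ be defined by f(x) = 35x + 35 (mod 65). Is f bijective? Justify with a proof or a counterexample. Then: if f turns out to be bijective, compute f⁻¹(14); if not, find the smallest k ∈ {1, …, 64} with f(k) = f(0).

13

Recall: injectivity means: for all a, b in the domain, f(a) = f(b) implies a = b.
We have gcd(35, 65) = 5 > 1. Taking a = 0 and b = 13: f(0) = 35 and f(13) = 35·13 + 35 = 490 ≡ 35 (mod 65).
So f(0) = f(13) while 0 ≠ 13, so f is not injective, hence not bijective.
Since f is not bijective, we find the least positive k with f(k) = f(0): this means 35k ≡ 0 (mod 65), i.e. 65 ∣ 35k. Since gcd(35, 65) = 5, dividing through by 5 this holds exactly when 13 ∣ 7k, and as gcd(7, 13) = 1, exactly when 13 ∣ k.
The smallest positive such k is 13.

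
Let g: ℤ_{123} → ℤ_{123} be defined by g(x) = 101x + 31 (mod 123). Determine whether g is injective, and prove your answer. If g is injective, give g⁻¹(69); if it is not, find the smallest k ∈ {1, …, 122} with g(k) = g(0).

43

Suppose g(s) = g(t) in ℤ_{123}. Then 101s + 31 ≡ 101t + 31 (mod 123), so 101(s − t) ≡ 0 (mod 123).
Since gcd(101, 123) = 1, 101 is invertible modulo 123, so s − t ≡ 0 (mod 123), i.e. s = t.
Therefore g is injective.
We now compute 101⁻¹ mod 123 explicitly. Euclid's algorithm: 123 = 1·101 + 22, 101 = 4·22 + 13, 22 = 1·13 + 9, 13 = 1·9 + 4, 9 = 2·4 + 1; back-substituting gives 1 = 95·101 − 78·123, so 101⁻¹ ≡ 95 (mod 123).
Since g is injective, we compute g⁻¹(69): solve 101x + 31 ≡ 69 (mod 123), i.e. 101x ≡ 38 (mod 123).
Multiplying by 101⁻¹ = 95 gives x ≡ 95·38 = 3610 = 29·123 + 43 ≡ 43 (mod 123).
Check: g(43) = 101·43 + 31 = 4374 = 35·123 + 69 ≡ 69 (mod 123).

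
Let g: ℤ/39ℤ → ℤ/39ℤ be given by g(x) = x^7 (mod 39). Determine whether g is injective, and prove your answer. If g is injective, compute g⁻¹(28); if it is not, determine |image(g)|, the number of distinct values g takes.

Computing x^7 mod 39 for each x (by repeated squaring, reducing mod 39 at every step), the values g(0), g(1), …, g(38) are: 0, 1, 11, 3, 4, 8, 33, 19, 5, 9, 10, 2, 12, 13, 14, 24, 16, 17, 21, 7, 32, 18, 22, 23, 15, 25, 26, 27, 37, 29, 30, 34, 20, 6, 31, 35, 36, 28, 38.
Every element of ℤ/39ℤ appears exactly once in this list, so g is a bijection, and in particular injective.
Since g is injective, we read off the preimage of 28 from the same table: g(37) = 28, so g⁻¹(28) = 37.

37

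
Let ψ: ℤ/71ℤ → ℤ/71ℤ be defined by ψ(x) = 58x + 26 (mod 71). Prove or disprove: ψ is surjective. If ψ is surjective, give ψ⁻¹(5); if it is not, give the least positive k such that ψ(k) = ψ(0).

18

Recall: ψ is surjective if every y in the codomain equals ψ(x) for some x in the domain.
Since gcd(58, 71) = 1, 58 is invertible modulo 71. Euclid's algorithm: 71 = 1·58 + 13, 58 = 4·13 + 6, 13 = 2·6 + 1; back-substituting gives 1 = 60·58 − 49·71, so 58⁻¹ ≡ 60 (mod 71).
For any y ∈ ℤ/71ℤ, x = 60(y − 26) mod 71 satisfies ψ(x) = 58·60(y − 26) + 26 ≡ y (since 58·60 ≡ 1 mod 71). So every y has a preimage.
So ψ is surjective.
Since ψ is surjective, we find ψ⁻¹(5): we need 58x ≡ 5 − 26 ≡ 50 (mod 71). Using 58⁻¹ = 60: x ≡ 60·50 = 3000 = 42·71 + 18, so x = 18.
Check: ψ(18) = 58·18 + 26 = 1070 = 15·71 + 5 ≡ 5 (mod 71).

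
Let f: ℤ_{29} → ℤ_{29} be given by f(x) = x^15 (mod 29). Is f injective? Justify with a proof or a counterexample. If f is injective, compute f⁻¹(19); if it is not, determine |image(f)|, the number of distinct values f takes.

Since 29 is prime, the nonzero elements of ℤ_{29} form a cyclic group of order 28.
As gcd(15, 28) = 1, raising to the 15th power is a bijection on this group: if x_1^15 ≡ x_2^15 then (x_1x_2^{−1})^15 = 1, and the only element of order dividing gcd(15, 28) = 1 is 1, so x_1 = x_2.
With f(0) = 0 this makes f injective on all of ℤ_{29}, hence bijective (finite equal-size domain and codomain). In particular f is injective.
Since f is injective, we find the preimage of 19. The inverse of x ↦ x^15 on (ℤ_{29})^× is x ↦ x^15, because 15·15 = 225 = 8·28 + 1 ≡ 1 (mod 28) and x^{28} = 1 for x ≠ 0 (Fermat). So f⁻¹(19) = 19^15 mod 29.
Repeated squaring mod 29: 19^1 ≡ 19, 19^2 ≡ 19² = 361 ≡ 13, 19^4 ≡ 13² = 169 ≡ 24, 19^8 ≡ 24² = 576 ≡ 25. Since 15 = 8 + 4 + 2 + 1, 19^15 ≡ 25·24·13·19: 25·24 = 600 ≡ 20, then 20·13 = 260 ≡ 28, then 28·19 = 532 ≡ 10. So 19^15 ≡ 10 (mod 29).
Hence f⁻¹(19) = 10.

10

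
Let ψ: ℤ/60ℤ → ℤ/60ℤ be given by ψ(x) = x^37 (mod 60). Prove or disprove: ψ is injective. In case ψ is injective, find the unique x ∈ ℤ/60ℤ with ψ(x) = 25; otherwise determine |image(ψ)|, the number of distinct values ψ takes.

ψ(0) = 0^37 = 0.
ψ(30): Repeated squaring mod 60: 30^1 ≡ 30, 30^2 ≡ 30² = 900 ≡ 0, 30^4 ≡ 0² = 0, 30^8 ≡ 0² = 0, 30^16 ≡ 0² = 0, 30^32 ≡ 0² = 0. Since 37 = 32 + 4 + 1, 30^37 ≡ 0·0·30: 0·0 = 0, then 0·30 = 0. So 30^37 ≡ 0 (mod 60).
So ψ(0) = ψ(30) = 0 while 0 ≠ 30, so ψ is not injective.
Since ψ is not injective, we determine |image(ψ)|. Computing x^37 mod 60 for each x (by repeated squaring, reducing mod 60 at every step), the values ψ(0), ψ(1), …, ψ(59) are: 0, 1, 32, 3, 4, 5, 36, 7, 8, 9, 40, 11, 12, 13, 44, 15, 16, 17, 48, 19, 20, 21, 52, 23, 24, 25, 56, 27, 28, 29, 0, 31, 32, 33, 4, 35, 36, 37, 8, 39, 40, 41, 12, 43, 44, 45, 16, 47, 48, 49, 20, 51, 52, 53, 24, 55, 56, 57, 28, 59.
The distinct values are {0, 1, 3, 4, 5, 7, 8, 9, 11, 12, 13, 15, 16, 17, 19, 20, 21, 23, 24, 25, 27, 28, 29, 31, 32, 33, 35, 36, 37, 39, 40, 41, 43, 44, 45, 47, 48, 49, 51, 52, 53, 55, 56, 57, 59}; there are 45 of them.

45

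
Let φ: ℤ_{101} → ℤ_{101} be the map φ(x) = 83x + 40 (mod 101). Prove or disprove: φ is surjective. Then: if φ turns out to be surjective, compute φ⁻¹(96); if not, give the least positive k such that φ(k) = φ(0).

53

Recall: surjectivity means every element of the codomain has a preimage under φ.
Since gcd(83, 101) = 1, 83 is invertible modulo 101. Euclid's algorithm: 101 = 1·83 + 18, 83 = 4·18 + 11, 18 = 1·11 + 7, 11 = 1·7 + 4, 7 = 1·4 + 3, 4 = 1·3 + 1; back-substituting gives 1 = 28·83 − 23·101, so 83⁻¹ ≡ 28 (mod 101).
For any y ∈ ℤ_{101}, x = 28(y − 40) mod 101 satisfies φ(x) = 83·28(y − 40) + 40 ≡ y (since 83·28 ≡ 1 mod 101). So every y has a preimage.
Hence φ is surjective.
Since φ is surjective, we find φ⁻¹(96): we need 83x ≡ 96 − 40 ≡ 56 (mod 101). Using 83⁻¹ = 28: x ≡ 28·56 = 1568 = 15·101 + 53, so x = 53.
Check: φ(53) = 83·53 + 40 = 4439 = 43·101 + 96 ≡ 96 (mod 101).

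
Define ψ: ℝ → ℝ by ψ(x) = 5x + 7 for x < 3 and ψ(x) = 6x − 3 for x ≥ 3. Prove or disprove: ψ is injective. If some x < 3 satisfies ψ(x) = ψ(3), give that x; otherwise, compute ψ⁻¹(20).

8/5

Both pieces are strictly increasing (slopes 5 and 6), so each is injective on its own interval.
The left piece maps (−∞, 3) onto (−∞, 22); the right piece maps [3, ∞) onto [15, ∞).
These images overlap. In particular ψ(3) = 15 (right piece), and solving 5x + 7 = 15 on the left piece gives x = 8/5 < 3.
So ψ(8/5) = ψ(3) with 8/5 ≠ 3, and ψ is not injective. This x = 8/5 is the requested value below 3.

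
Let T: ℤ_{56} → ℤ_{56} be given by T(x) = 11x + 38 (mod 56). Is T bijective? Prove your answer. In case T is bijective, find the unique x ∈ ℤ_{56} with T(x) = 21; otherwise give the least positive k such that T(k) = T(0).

Suppose T(s) = T(t) in ℤ_{56}. Then 11s + 38 ≡ 11t + 38 (mod 56), hence 11(s − t) ≡ 0 (mod 56).
Since gcd(11, 56) = 1, 11 is invertible modulo 56, hence s − t ≡ 0 (mod 56), i.e. s = t.
We now compute 11⁻¹ mod 56 explicitly. Euclid's algorithm: 56 = 5·11 + 1; back-substituting gives 1 = 51·11 − 10·56, so 11⁻¹ ≡ 51 (mod 56).
Then y ↦ 51(y − 38) is a two-sided inverse to T, so every y ∈ ℤ_{56} has a preimage.
Therefore T is bijective.
Since T is bijective, we compute T⁻¹(21): solve 11x + 38 ≡ 21 (mod 56), i.e. 11x ≡ 39 (mod 56).
Multiplying by 11⁻¹ = 51 gives x ≡ 51·39 = 1989 = 35·56 + 29 ≡ 29 (mod 56).
Check: T(29) = 11·29 + 38 = 357 = 6·56 + 21 ≡ 21 (mod 56).

29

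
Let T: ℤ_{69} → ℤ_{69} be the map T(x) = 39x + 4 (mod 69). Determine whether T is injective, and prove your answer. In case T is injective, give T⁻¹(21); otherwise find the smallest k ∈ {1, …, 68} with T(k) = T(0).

Recall that injectivity means: for all u, v in the domain, T(u) = T(v) implies u = v.
We have gcd(39, 69) = 3 > 1. Taking u = 0 and v = 23: T(0) = 4 and T(23) = 39·23 + 4 = 901 ≡ 4 (mod 69).
So T(0) = T(23) while 0 ≠ 23, therefore T is not injective.
Since T is not injective, we find the least positive k with T(k) = T(0): this means 39k ≡ 0 (mod 69), i.e. 69 ∣ 39k. Since gcd(39, 69) = 3, dividing through by 3 this holds exactly when 23 ∣ 13k, and as gcd(13, 23) = 1, exactly when 23 ∣ k.
The smallest positive such k is 23.

23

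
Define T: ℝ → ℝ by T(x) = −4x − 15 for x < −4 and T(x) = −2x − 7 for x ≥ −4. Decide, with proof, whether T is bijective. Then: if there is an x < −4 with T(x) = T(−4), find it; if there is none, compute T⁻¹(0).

Both pieces are strictly decreasing (slopes −4 and −2), so each is injective on its own interval.
The left piece maps (−∞, −4) onto (1, ∞); the right piece maps [−4, ∞) onto (−∞, 1].
Since 1 = 1, the images partition ℝ: T is injective and surjective, hence bijective.
Because the two images are disjoint, no x < −4 has T(x) = T(−4), so we compute T⁻¹(0): 0 lies in (−∞, 1], so solve −2x − 7 = 0: x = (0 + 7)/(−2) = −7/2.

-7/2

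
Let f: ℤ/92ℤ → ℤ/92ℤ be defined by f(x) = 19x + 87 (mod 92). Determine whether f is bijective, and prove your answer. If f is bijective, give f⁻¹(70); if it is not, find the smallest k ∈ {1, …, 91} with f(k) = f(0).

If f(u) = f(v), then 19u ≡ 19v (mod 92). Because gcd(19, 92) = 1, we may cancel 19 to get u ≡ v (mod 92).
We now compute 19⁻¹ mod 92 explicitly. Euclid's algorithm: 92 = 4·19 + 16, 19 = 1·16 + 3, 16 = 5·3 + 1; back-substituting gives 1 = 63·19 − 13·92, so 19⁻¹ ≡ 63 (mod 92).
Then y ↦ 63(y − 87) is a two-sided inverse to f, so every y ∈ ℤ/92ℤ has a preimage.
So f is bijective.
Since f is bijective, we find f⁻¹(70): we need 19x ≡ 70 − 87 ≡ 75 (mod 92). Using 19⁻¹ = 63: x ≡ 63·75 = 4725 = 51·92 + 33, so x = 33.
Check: f(33) = 19·33 + 87 = 714 = 7·92 + 70 ≡ 70 (mod 92).

33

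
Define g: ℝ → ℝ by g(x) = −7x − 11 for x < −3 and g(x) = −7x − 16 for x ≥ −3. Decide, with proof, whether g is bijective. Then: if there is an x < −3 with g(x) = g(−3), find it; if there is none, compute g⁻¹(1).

-17/7

Both pieces are strictly decreasing (slopes −7 and −7), so each is injective on its own interval.
The left piece maps (−∞, −3) onto (10, ∞); the right piece maps [−3, ∞) onto (−∞, 5].
The images leave a gap (10 has no preimage), so g is not surjective, hence not bijective.
Because the two images are disjoint, no x < −3 has g(x) = g(−3), so we compute g⁻¹(1): 1 lies in (−∞, 5], so solve −7x − 16 = 1: x = (1 + 16)/(−7) = −17/7.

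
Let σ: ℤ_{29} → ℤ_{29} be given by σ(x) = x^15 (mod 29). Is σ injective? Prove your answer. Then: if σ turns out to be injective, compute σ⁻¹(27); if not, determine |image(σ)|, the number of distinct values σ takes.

Since 29 is prime, the nonzero elements of ℤ_{29} form a cyclic group of order 28.
As gcd(15, 28) = 1, raising to the 15th power is a bijection on this group: if x_1^15 ≡ x_2^15 then (x_1x_2^{−1})^15 = 1, and the only element of order dividing gcd(15, 28) = 1 is 1, so x_1 = x_2.
With σ(0) = 0 this makes σ injective on all of ℤ_{29}, hence bijective (finite equal-size domain and codomain). In particular σ is injective.
Since σ is injective, we find the preimage of 27. The inverse of x ↦ x^15 on (ℤ_{29})^× is x ↦ x^15, because 15·15 = 225 = 8·28 + 1 ≡ 1 (mod 28) and x^{28} = 1 for x ≠ 0 (Fermat). So σ⁻¹(27) = 27^15 mod 29.
Repeated squaring mod 29: 27^1 ≡ 27, 27^2 ≡ 27² = 729 ≡ 4, 27^4 ≡ 4² = 16, 27^8 ≡ 16² = 256 ≡ 24. Since 15 = 8 + 4 + 2 + 1, 27^15 ≡ 24·16·4·27: 24·16 = 384 ≡ 7, then 7·4 = 28, then 28·27 = 756 ≡ 2. So 27^15 ≡ 2 (mod 29).
Hence σ⁻¹(27) = 2.

2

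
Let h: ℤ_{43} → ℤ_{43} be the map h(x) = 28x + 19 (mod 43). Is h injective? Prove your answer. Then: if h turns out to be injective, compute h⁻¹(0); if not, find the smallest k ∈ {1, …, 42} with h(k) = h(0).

By definition, h is injective if h(a) = h(b) implies a = b.
If h(a) = h(b), then 28a ≡ 28b (mod 43). Because gcd(28, 43) = 1, we may cancel 28 to get a ≡ b (mod 43).
Thus h is injective.
We now compute 28⁻¹ mod 43 explicitly. Euclid's algorithm: 43 = 1·28 + 15, 28 = 1·15 + 13, 15 = 1·13 + 2, 13 = 6·2 + 1; back-substituting gives 1 = 20·28 − 13·43, so 28⁻¹ ≡ 20 (mod 43).
Since h is injective, we compute h⁻¹(0): solve 28x + 19 ≡ 0 (mod 43), i.e. 28x ≡ 24 (mod 43).
Multiplying by 28⁻¹ = 20 gives x ≡ 20·24 = 480 = 11·43 + 7 ≡ 7 (mod 43).
Check: h(7) = 28·7 + 19 = 215 = 5·43 + 0 ≡ 0 (mod 43).

7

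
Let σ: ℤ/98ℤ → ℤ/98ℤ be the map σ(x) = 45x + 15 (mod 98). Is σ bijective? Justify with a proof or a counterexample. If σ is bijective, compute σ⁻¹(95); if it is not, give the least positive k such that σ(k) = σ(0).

78

Recall that σ is injective when σ(s) = σ(t) forces s = t.
Suppose σ(s) = σ(t) in ℤ/98ℤ. Then 45s + 15 ≡ 45t + 15 (mod 98), thus 45(s − t) ≡ 0 (mod 98).
Since gcd(45, 98) = 1, 45 is invertible modulo 98, thus s − t ≡ 0 (mod 98), i.e. s = t.
We now compute 45⁻¹ mod 98 explicitly. Euclid's algorithm: 98 = 2·45 + 8, 45 = 5·8 + 5, 8 = 1·5 + 3, 5 = 1·3 + 2, 3 = 1·2 + 1; back-substituting gives 1 = 61·45 − 28·98, so 45⁻¹ ≡ 61 (mod 98).
Then y ↦ 61(y − 15) is a two-sided inverse to σ, so every y ∈ ℤ/98ℤ has a preimage.
Hence σ is bijective.
Since σ is bijective, we compute σ⁻¹(95): solve 45x + 15 ≡ 95 (mod 98), i.e. 45x ≡ 80 (mod 98).
Multiplying by 45⁻¹ = 61 gives x ≡ 61·80 = 4880 = 49·98 + 78 ≡ 78 (mod 98).
Check: σ(78) = 45·78 + 15 = 3525 = 35·98 + 95 ≡ 95 (mod 98).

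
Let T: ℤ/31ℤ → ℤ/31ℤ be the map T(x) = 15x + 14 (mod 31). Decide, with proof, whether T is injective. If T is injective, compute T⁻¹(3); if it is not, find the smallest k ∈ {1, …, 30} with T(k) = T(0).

22

Suppose T(u) = T(v) in ℤ/31ℤ. Then 15u + 14 ≡ 15v + 14 (mod 31), hence 15(u − v) ≡ 0 (mod 31).
Since gcd(15, 31) = 1, 15 is invertible modulo 31, hence u − v ≡ 0 (mod 31), i.e. u = v.
Therefore T is injective.
We now compute 15⁻¹ mod 31 explicitly. Euclid's algorithm: 31 = 2·15 + 1; back-substituting gives 1 = 29·15 − 14·31, so 15⁻¹ ≡ 29 (mod 31).
Since T is injective, we compute T⁻¹(3): solve 15x + 14 ≡ 3 (mod 31), i.e. 15x ≡ 20 (mod 31).
Multiplying by 15⁻¹ = 29 gives x ≡ 29·20 = 580 = 18·31 + 22 ≡ 22 (mod 31).
Check: T(22) = 15·22 + 14 = 344 = 11·31 + 3 ≡ 3 (mod 31).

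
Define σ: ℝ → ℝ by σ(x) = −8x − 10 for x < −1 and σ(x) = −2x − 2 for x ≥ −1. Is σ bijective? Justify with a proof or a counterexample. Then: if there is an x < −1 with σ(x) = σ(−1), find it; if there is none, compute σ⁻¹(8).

-5/4

Both pieces are strictly decreasing (slopes −8 and −2), so each is injective on its own interval.
The left piece maps (−∞, −1) onto (−2, ∞); the right piece maps [−1, ∞) onto (−∞, 0].
These images overlap. In particular σ(−1) = 0 (right piece), and solving −8x − 10 = 0 on the left piece gives x = −5/4 < −1.
So σ(−5/4) = σ(−1) with −5/4 ≠ −1, and σ is not injective, hence not bijective. This x = −5/4 is the requested value below −1.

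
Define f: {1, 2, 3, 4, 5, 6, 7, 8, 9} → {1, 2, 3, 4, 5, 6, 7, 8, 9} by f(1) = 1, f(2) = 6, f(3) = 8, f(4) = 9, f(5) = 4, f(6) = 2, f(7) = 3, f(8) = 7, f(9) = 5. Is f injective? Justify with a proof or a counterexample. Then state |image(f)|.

9

The values f(1), …, f(9) are 1, 6, 8, 9, 4, 2, 3, 7, 5 — all distinct.
So f(a) = f(b) only when a = b, and f is injective.
The image of f is {1, 2, 3, 4, 5, 6, 7, 8, 9}, which has 9 elements.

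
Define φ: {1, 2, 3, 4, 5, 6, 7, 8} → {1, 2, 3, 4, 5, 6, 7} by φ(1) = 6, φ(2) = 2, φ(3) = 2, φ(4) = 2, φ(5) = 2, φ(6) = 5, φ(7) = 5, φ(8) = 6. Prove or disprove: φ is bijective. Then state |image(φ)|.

φ(2) = 2 = φ(3) with 2 ≠ 3, so φ is not injective, hence not bijective.
The image of φ is {2, 5, 6}, which has 3 elements.

3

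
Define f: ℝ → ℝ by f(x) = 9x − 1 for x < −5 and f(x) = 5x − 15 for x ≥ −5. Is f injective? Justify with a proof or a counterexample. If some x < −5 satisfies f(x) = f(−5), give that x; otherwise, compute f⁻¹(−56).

-55/9

Both pieces are strictly increasing (slopes 9 and 5), so each is injective on its own interval.
The left piece maps (−∞, −5) onto (−∞, −46); the right piece maps [−5, ∞) onto [−40, ∞).
These images are disjoint, so no value is attained by both pieces. Hence f is injective.
Because the two images are disjoint, no x < −5 has f(x) = f(−5), so we compute f⁻¹(−56): −56 lies in (−∞, −46), so solve 9x − 1 = −56: x = (−56 + 1)/9 = −55/9.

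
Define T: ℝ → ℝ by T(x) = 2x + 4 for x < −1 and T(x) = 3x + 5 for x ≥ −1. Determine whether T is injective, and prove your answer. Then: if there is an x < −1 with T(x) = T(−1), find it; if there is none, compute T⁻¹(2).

-1

Both pieces are strictly increasing (slopes 2 and 3), so each is injective on its own interval.
The left piece maps (−∞, −1) onto (−∞, 2); the right piece maps [−1, ∞) onto [2, ∞).
These images are disjoint, so no value is attained by both pieces. Thus T is injective.
Because the two images are disjoint, no x < −1 has T(x) = T(−1), so we compute T⁻¹(2): 2 lies in [2, ∞), so solve 3x + 5 = 2: x = (2 − 5)/3 = −1.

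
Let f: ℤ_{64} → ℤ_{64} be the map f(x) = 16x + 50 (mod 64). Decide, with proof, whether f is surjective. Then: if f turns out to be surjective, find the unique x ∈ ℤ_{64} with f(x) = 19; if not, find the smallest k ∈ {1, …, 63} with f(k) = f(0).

Since gcd(16, 64) = 16, we have 16x ≡ 0 (mod 16) for all x, so f(x) ≡ 2 (mod 16).
But 0 ≢ 2 (mod 16), so 0 ∈ ℤ_{64} has no preimage. Hence f is not surjective.
Since f is not surjective, we find the least positive k with f(k) = f(0): this means 16k ≡ 0 (mod 64), i.e. 64 ∣ 16k. Since gcd(16, 64) = 16, dividing through by 16 this holds exactly when 4 ∣ k.
The smallest positive such k is 4.

4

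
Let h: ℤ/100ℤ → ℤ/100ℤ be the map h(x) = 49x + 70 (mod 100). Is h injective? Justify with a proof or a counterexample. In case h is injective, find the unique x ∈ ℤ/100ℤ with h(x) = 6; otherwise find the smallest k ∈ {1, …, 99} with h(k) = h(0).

64

If h(s) = h(t), then 49s ≡ 49t (mod 100). Because gcd(49, 100) = 1, we may cancel 49 to get s ≡ t (mod 100).
Hence h is injective.
We now compute 49⁻¹ mod 100 explicitly. Euclid's algorithm: 100 = 2·49 + 2, 49 = 24·2 + 1; back-substituting gives 1 = 49·49 − 24·100, so 49⁻¹ ≡ 49 (mod 100).
Since h is injective, we compute h⁻¹(6): solve 49x + 70 ≡ 6 (mod 100), i.e. 49x ≡ 36 (mod 100).
Multiplying by 49⁻¹ = 49 gives x ≡ 49·36 = 1764 = 17·100 + 64 ≡ 64 (mod 100).
Check: h(64) = 49·64 + 70 = 3206 = 32·100 + 6 ≡ 6 (mod 100).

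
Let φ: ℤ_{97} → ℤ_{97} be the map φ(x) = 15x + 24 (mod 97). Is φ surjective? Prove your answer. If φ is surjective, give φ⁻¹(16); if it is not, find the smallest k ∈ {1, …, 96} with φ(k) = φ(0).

Since gcd(15, 97) = 1, 15 is invertible modulo 97. Euclid's algorithm: 97 = 6·15 + 7, 15 = 2·7 + 1; back-substituting gives 1 = 13·15 − 2·97, so 15⁻¹ ≡ 13 (mod 97).
For any y ∈ ℤ_{97}, x = 13(y − 24) mod 97 satisfies φ(x) = 15·13(y − 24) + 24 ≡ y (since 15·13 ≡ 1 mod 97). So every y has a preimage.
Therefore φ is surjective.
Since φ is surjective, we find φ⁻¹(16): we need 15x ≡ 16 − 24 ≡ 89 (mod 97). Using 15⁻¹ = 13: x ≡ 13·89 = 1157 = 11·97 + 90, so x = 90.
Check: φ(90) = 15·90 + 24 = 1374 = 14·97 + 16 ≡ 16 (mod 97).

90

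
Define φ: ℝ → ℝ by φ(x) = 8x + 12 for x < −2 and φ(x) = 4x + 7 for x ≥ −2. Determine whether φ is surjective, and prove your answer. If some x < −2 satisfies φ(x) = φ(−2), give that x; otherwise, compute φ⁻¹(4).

Both pieces are strictly increasing (slopes 8 and 4), so each is injective on its own interval.
The left piece maps (−∞, −2) onto (−∞, −4); the right piece maps [−2, ∞) onto [−1, ∞).
The union (−∞, −4) ∪ [−1, ∞) omits the interval between −4 and −1; in particular −4 has no preimage. So φ is not surjective.
Because the two images are disjoint, no x < −2 has φ(x) = φ(−2), so we compute φ⁻¹(4): 4 lies in [−1, ∞), so solve 4x + 7 = 4: x = (4 − 7)/4 = −3/4.

-3/4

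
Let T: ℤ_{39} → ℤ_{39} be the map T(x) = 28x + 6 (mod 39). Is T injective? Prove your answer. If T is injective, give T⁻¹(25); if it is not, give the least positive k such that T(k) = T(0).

16

If T(a) = T(b), then 28a ≡ 28b (mod 39). Because gcd(28, 39) = 1, we may cancel 28 to get a ≡ b (mod 39).
Therefore T is injective.
We now compute 28⁻¹ mod 39 explicitly. Euclid's algorithm: 39 = 1·28 + 11, 28 = 2·11 + 6, 11 = 1·6 + 5, 6 = 1·5 + 1; back-substituting gives 1 = 7·28 − 5·39, so 28⁻¹ ≡ 7 (mod 39).
Since T is injective, we compute T⁻¹(25): solve 28x + 6 ≡ 25 (mod 39), i.e. 28x ≡ 19 (mod 39).
Multiplying by 28⁻¹ = 7 gives x ≡ 7·19 = 133 = 3·39 + 16 ≡ 16 (mod 39).
Check: T(16) = 28·16 + 6 = 454 = 11·39 + 25 ≡ 25 (mod 39).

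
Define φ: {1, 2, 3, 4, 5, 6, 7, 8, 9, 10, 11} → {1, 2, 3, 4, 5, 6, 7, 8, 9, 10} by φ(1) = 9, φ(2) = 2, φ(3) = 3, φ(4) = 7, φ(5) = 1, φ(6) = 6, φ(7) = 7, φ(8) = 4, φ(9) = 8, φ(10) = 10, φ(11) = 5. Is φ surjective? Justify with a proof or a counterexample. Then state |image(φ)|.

10

Every element of the codomain has a preimage: 1 = φ(5), 2 = φ(2), 3 = φ(3), 4 = φ(8), 5 = φ(11), 6 = φ(6), 7 = φ(4), 8 = φ(9), 9 = φ(1), 10 = φ(10).
Hence φ is surjective.
The image of φ is {1, 2, 3, 4, 5, 6, 7, 8, 9, 10}, which has 10 elements.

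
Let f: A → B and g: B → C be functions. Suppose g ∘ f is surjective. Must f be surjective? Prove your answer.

No. Take A = {0, 1, 2}, B = {0, 1, 2, 3, 4, 5}, C = {0}, f(a) = 0 for every a ∈ A, and g(b) = 0 for every b ∈ B.
Then g ∘ f is surjective onto {0}, but 5 ∈ B has no preimage under f, so f is not surjective.

not surjective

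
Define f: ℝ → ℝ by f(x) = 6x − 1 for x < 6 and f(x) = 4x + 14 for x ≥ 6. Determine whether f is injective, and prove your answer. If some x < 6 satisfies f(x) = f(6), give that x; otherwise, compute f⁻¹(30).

31/6

Both pieces are strictly increasing (slopes 6 and 4), so each is injective on its own interval.
The left piece maps (−∞, 6) onto (−∞, 35); the right piece maps [6, ∞) onto [38, ∞).
These images are disjoint, so no value is attained by both pieces. Thus f is injective.
Because the two images are disjoint, no x < 6 has f(x) = f(6), so we compute f⁻¹(30): 30 lies in (−∞, 35), so solve 6x − 1 = 30: x = (30 + 1)/6 = 31/6.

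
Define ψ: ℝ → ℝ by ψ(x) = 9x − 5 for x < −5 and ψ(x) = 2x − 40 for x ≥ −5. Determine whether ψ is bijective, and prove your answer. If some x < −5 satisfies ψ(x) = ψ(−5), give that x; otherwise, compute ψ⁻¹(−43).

-3/2

Both pieces are strictly increasing (slopes 9 and 2), so each is injective on its own interval.
The left piece maps (−∞, −5) onto (−∞, −50); the right piece maps [−5, ∞) onto [−50, ∞).
Since −50 = −50, the images partition ℝ: ψ is injective and surjective, hence bijective.
Because the two images are disjoint, no x < −5 has ψ(x) = ψ(−5), so we compute ψ⁻¹(−43): −43 lies in [−50, ∞), so solve 2x − 40 = −43: x = (−43 + 40)/2 = −3/2.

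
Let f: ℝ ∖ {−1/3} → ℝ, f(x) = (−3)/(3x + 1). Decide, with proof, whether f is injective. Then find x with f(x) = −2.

1/6

Suppose f(u) = f(v). Cross-multiplying: (−3)(3v + 1) = (−3)(3u + 1).
Expanding both sides and cancelling the symmetric terms leaves 9·(u − v) = 0. Since 9 ≠ 0, u = v. So f is injective.
Solving f(x) = −2: cross-multiplying gives −3 = −2(3x + 1), which rearranges to 6x = 1, so x = 1/6.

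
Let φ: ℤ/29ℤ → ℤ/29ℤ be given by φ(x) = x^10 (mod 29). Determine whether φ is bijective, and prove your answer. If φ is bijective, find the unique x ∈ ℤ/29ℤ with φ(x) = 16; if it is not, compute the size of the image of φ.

φ(14): Repeated squaring mod 29: 14^1 ≡ 14, 14^2 ≡ 14² = 196 ≡ 22, 14^4 ≡ 22² = 484 ≡ 20, 14^8 ≡ 20² = 400 ≡ 23. Since 10 = 8 + 2, 14^10 ≡ 23·22: 23·22 = 506 ≡ 13. So 14^10 ≡ 13 (mod 29).
φ(15): Repeated squaring mod 29: 15^1 ≡ 15, 15^2 ≡ 15² = 225 ≡ 22, 15^4 ≡ 22² = 484 ≡ 20, 15^8 ≡ 20² = 400 ≡ 23. Since 10 = 8 + 2, 15^10 ≡ 23·22: 23·22 = 506 ≡ 13. So 15^10 ≡ 13 (mod 29).
So φ(14) = φ(15) = 13 while 14 ≠ 15, so φ is not injective, hence not bijective.
Since φ is not bijective, we determine |image(φ)|. Computing x^10 mod 29 for each x (by repeated squaring, reducing mod 29 at every step), the values φ(0), φ(1), …, φ(28) are: 0, 1, 9, 5, 23, 20, 16, 24, 4, 25, 6, 22, 28, 7, 13, 13, 7, 28, 22, 6, 25, 4, 24, 16, 20, 23, 5, 9, 1.
The distinct values are {0, 1, 4, 5, 6, 7, 9, 13, 16, 20, 22, 23, 24, 25, 28}; there are 15 of them.

15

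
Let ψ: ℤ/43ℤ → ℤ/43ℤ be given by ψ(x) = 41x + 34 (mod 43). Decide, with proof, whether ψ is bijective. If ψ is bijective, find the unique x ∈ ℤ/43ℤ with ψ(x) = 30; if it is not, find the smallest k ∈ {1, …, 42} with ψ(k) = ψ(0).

2

Suppose ψ(u) = ψ(v) in ℤ/43ℤ. Then 41u + 34 ≡ 41v + 34 (mod 43), thus 41(u − v) ≡ 0 (mod 43).
Since gcd(41, 43) = 1, 41 is invertible modulo 43, hence u − v ≡ 0 (mod 43), i.e. u = v.
We now compute 41⁻¹ mod 43 explicitly. Euclid's algorithm: 43 = 1·41 + 2, 41 = 20·2 + 1; back-substituting gives 1 = 21·41 − 20·43, so 41⁻¹ ≡ 21 (mod 43).
For any y ∈ ℤ/43ℤ, x = 21(y − 34) mod 43 satisfies ψ(x) = 41·21(y − 34) + 34 ≡ y (since 41·21 ≡ 1 mod 43). So every y has a preimage.
So ψ is bijective.
Since ψ is bijective, we compute ψ⁻¹(30): solve 41x + 34 ≡ 30 (mod 43), i.e. 41x ≡ 39 (mod 43).
Multiplying by 41⁻¹ = 21 gives x ≡ 21·39 = 819 = 19·43 + 2 ≡ 2 (mod 43).
Check: ψ(2) = 41·2 + 34 = 116 = 2·43 + 30 ≡ 30 (mod 43).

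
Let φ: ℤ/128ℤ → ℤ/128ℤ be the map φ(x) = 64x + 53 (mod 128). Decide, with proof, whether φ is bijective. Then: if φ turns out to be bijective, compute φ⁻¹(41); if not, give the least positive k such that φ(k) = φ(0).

2

We have gcd(64, 128) = 64 > 1. Taking a = 0 and b = 2: φ(0) = 53 and φ(2) = 64·2 + 53 = 181 ≡ 53 (mod 128).
So φ(0) = φ(2) while 0 ≠ 2, hence φ is not injective, hence not bijective.
Since φ is not bijective, we find the least positive k with φ(k) = φ(0): this means 64k ≡ 0 (mod 128), i.e. 128 ∣ 64k. Since gcd(64, 128) = 64, dividing through by 64 this holds exactly when 2 ∣ k.
The smallest positive such k is 2.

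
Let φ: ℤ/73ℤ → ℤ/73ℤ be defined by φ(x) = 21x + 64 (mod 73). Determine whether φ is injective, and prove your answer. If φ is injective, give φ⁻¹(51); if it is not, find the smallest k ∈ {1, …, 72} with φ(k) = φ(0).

If φ(x_1) = φ(x_2), then 21x_1 ≡ 21x_2 (mod 73). Because gcd(21, 73) = 1, we may cancel 21 to get x_1 ≡ x_2 (mod 73).
So φ is injective.
We now compute 21⁻¹ mod 73 explicitly. Euclid's algorithm: 73 = 3·21 + 10, 21 = 2·10 + 1; back-substituting gives 1 = 7·21 − 2·73, so 21⁻¹ ≡ 7 (mod 73).
Since φ is injective, we compute φ⁻¹(51): solve 21x + 64 ≡ 51 (mod 73), i.e. 21x ≡ 60 (mod 73).
Multiplying by 21⁻¹ = 7 gives x ≡ 7·60 = 420 = 5·73 + 55 ≡ 55 (mod 73).
Check: φ(55) = 21·55 + 64 = 1219 = 16·73 + 51 ≡ 51 (mod 73).

55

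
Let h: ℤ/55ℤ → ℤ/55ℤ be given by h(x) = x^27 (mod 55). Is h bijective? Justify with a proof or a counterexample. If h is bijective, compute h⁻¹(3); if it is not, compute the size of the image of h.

27

Computing x^27 mod 55 for each x (by repeated squaring, reducing mod 55 at every step), the values h(0), h(1), …, h(54) are: 0, 1, 18, 42, 49, 25, 41, 28, 2, 4, 10, 11, 23, 7, 9, 5, 36, 8, 17, 24, 15, 21, 33, 12, 29, 20, 16, 3, 52, 39, 35, 26, 43, 22, 34, 40, 31, 38, 47, 19, 50, 46, 48, 32, 44, 45, 51, 53, 27, 14, 30, 6, 13, 37, 54.
Every element of ℤ/55ℤ appears exactly once in this list, so h is a bijection, and in particular bijective.
Since h is bijective, we read off the preimage of 3 from the same table: h(27) = 3, so h⁻¹(3) = 27.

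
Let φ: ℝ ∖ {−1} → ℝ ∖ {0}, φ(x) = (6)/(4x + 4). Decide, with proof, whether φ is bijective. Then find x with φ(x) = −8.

Suppose φ(a) = φ(b). Cross-multiplying: (6)(4b + 4) = (6)(4a + 4).
Expanding both sides and cancelling the symmetric terms leaves −24·(a − b) = 0. Since −24 ≠ 0, a = b. Hence φ is injective.
For any y ≠ 0, solving y(4x + 4) = 6 for x gives a well-defined x ≠ −1. So φ is surjective.
Hence φ is bijective.
Solving φ(x) = −8: cross-multiplying gives 6 = −8(4x + 4), which rearranges to 32x = −38, so x = −19/16.

-19/16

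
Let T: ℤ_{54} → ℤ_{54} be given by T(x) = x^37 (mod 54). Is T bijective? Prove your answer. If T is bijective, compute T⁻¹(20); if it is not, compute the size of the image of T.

T(0) = 0^37 = 0.
T(6): Repeated squaring mod 54: 6^1 ≡ 6, 6^2 ≡ 6² = 36, 6^4 ≡ 36² = 1296 ≡ 0, 6^8 ≡ 0² = 0, 6^16 ≡ 0² = 0, 6^32 ≡ 0² = 0. Since 37 = 32 + 4 + 1, 6^37 ≡ 0·0·6: 0·0 = 0, then 0·6 = 0. So 6^37 ≡ 0 (mod 54).
So T(0) = T(6) = 0 while 0 ≠ 6, thus T is not injective, hence not bijective.
Since T is not bijective, we determine |image(T)|. Computing x^37 mod 54 for each x (by repeated squaring, reducing mod 54 at every step), the values T(0), T(1), …, T(53) are: 0, 1, 2, 27, 4, 5, 0, 7, 8, 27, 10, 11, 0, 13, 14, 27, 16, 17, 0, 19, 20, 27, 22, 23, 0, 25, 26, 27, 28, 29, 0, 31, 32, 27, 34, 35, 0, 37, 38, 27, 40, 41, 0, 43, 44, 27, 46, 47, 0, 49, 50, 27, 52, 53.
The distinct values are {0, 1, 2, 4, 5, 7, 8, 10, 11, 13, 14, 16, 17, 19, 20, 22, 23, 25, 26, 27, 28, 29, 31, 32, 34, 35, 37, 38, 40, 41, 43, 44, 46, 47, 49, 50, 52, 53}; there are 38 of them.

38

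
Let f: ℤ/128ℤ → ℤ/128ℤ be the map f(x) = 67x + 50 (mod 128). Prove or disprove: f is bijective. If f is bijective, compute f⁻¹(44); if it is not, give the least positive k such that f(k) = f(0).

Recall that injectivity means: for all x_1, x_2 in the domain, f(x_1) = f(x_2) implies x_1 = x_2.
Suppose f(x_1) = f(x_2) in ℤ/128ℤ. Then 67x_1 + 50 ≡ 67x_2 + 50 (mod 128), thus 67(x_1 − x_2) ≡ 0 (mod 128).
Since gcd(67, 128) = 1, 67 is invertible modulo 128, thus x_1 − x_2 ≡ 0 (mod 128), i.e. x_1 = x_2.
We now compute 67⁻¹ mod 128 explicitly. Euclid's algorithm: 128 = 1·67 + 61, 67 = 1·61 + 6, 61 = 10·6 + 1; back-substituting gives 1 = 107·67 − 56·128, so 67⁻¹ ≡ 107 (mod 128).
Then y ↦ 107(y − 50) is a two-sided inverse to f, so every y ∈ ℤ/128ℤ has a preimage.
Thus f is bijective.
Since f is bijective, we compute f⁻¹(44): solve 67x + 50 ≡ 44 (mod 128), i.e. 67x ≡ 122 (mod 128).
Multiplying by 67⁻¹ = 107 gives x ≡ 107·122 = 13054 = 101·128 + 126 ≡ 126 (mod 128).
Check: f(126) = 67·126 + 50 = 8492 = 66·128 + 44 ≡ 44 (mod 128).

126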